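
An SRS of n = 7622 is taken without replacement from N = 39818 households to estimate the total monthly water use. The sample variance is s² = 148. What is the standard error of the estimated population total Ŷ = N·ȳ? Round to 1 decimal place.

Var(Ŷ) = N²·Var(ȳ) = N²·(1 − n/N)·s²/n.
f = 7622/39818 = 0.19142097; Var(ȳ) = 0.80857903·148/7622 = 0.015700564.
Var(Ŷ) = 39818² · 0.015700564 = 2.4892822 × 10^7.
SE(Ŷ) = √(2.4892822 × 10^7) = 4989.3.

4989.3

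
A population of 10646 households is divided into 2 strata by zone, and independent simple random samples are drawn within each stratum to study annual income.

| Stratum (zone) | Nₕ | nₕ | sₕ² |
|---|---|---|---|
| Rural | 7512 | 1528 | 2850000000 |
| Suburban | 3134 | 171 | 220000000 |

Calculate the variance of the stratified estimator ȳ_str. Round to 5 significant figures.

Var(ȳ_str) = Σₕ Wₕ²(1 − fₕ)sₕ²/nₕ with Wₕ = Nₕ/N, N = 10646.
Rural: Wₕ = 0.70561713; term = 0.70561713²·(1 − 0.20340788)·2850000000/1528 = 739768.35.
Suburban: Wₕ = 0.29438287; term = 0.29438287²·(1 − 0.05456286)·220000000/171 = 105410.6.
Sum = 845178.95.

845180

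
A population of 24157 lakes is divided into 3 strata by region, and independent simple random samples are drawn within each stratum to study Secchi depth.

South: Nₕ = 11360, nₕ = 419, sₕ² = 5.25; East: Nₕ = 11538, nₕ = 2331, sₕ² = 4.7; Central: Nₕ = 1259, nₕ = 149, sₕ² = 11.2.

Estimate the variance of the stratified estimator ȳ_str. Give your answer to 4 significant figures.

0.003216

Var(ȳ_str) = Σₕ Wₕ²(1 − fₕ)sₕ²/nₕ with Wₕ = Nₕ/N, N = 24157.
South: Wₕ = 0.47025707; term = 0.47025707²·(1 − 0.03688380)·5.25/419 = 0.0026686685.
East: Wₕ = 0.47762553; term = 0.47762553²·(1 − 0.20202808)·4.7/2331 = 3.6704411 × 10^-4.
Central: Wₕ = 0.05211740; term = 0.05211740²·(1 − 0.11834790)·11.2/149 = 1.800091 × 10^-4.
Sum = 0.0032157217.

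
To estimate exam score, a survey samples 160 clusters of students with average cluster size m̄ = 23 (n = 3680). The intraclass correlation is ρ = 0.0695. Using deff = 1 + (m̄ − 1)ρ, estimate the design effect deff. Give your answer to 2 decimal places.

deff = 1 + (23 − 1)·0.0695 = 1 + 1.529 = 2.529.

2.53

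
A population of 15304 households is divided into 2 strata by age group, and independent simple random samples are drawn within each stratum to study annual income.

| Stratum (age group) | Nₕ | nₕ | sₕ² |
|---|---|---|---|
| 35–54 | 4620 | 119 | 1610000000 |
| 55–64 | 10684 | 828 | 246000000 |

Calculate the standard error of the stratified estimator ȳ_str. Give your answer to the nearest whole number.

Var(ȳ_str) = Σₕ Wₕ²(1 − fₕ)sₕ²/nₕ with Wₕ = Nₕ/N, N = 15304.
35–54: Wₕ = 0.30188186; term = 0.30188186²·(1 − 0.02575758)·1610000000/119 = 1.2012129 × 10^6.
55–64: Wₕ = 0.69811814; term = 0.69811814²·(1 − 0.07749906)·246000000/828 = 133576.31.
Sum = 1.3347892 × 10^6.
SE = √(1.3347892 × 10^6) = 1155.

1155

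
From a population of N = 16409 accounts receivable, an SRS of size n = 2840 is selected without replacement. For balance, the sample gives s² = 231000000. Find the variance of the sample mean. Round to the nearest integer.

67260

Under SRS without replacement, Var(ȳ) = (1 − f)·s²/n with f = n/N = 2840/16409 = 0.17307575.
Var(ȳ) = (1 − 0.17307575)·231000000/2840 = 0.82692425·81338.028 = 67260.388.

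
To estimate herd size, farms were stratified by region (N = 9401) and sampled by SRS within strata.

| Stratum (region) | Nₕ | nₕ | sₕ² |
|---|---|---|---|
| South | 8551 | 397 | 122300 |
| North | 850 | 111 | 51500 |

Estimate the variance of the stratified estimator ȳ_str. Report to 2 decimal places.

Var(ȳ_str) = Σₕ Wₕ²(1 − fₕ)sₕ²/nₕ with Wₕ = Nₕ/N, N = 9401.
South: Wₕ = 0.90958409; term = 0.90958409²·(1 − 0.04642732)·122300/397 = 243.03871.
North: Wₕ = 0.09041591; term = 0.09041591²·(1 − 0.13058824)·51500/111 = 3.2976117.
Sum = 246.33632.

246.34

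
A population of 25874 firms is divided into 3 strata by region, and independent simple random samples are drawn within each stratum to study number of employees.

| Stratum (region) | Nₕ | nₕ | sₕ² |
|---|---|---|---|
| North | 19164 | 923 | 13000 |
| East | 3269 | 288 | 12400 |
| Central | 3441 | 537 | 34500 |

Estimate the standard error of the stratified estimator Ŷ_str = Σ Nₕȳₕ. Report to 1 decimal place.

77363.3

Var(Ŷ_str) = Σₕ Nₕ²(1 − fₕ)sₕ²/nₕ.
North: 19164²·(1 − 923/19164)·13000/923 = 4.9235285 × 10^9.
East: 3269²·(1 − 288/3269)·12400/288 = 4.1957161 × 10^8.
Central: 3441²·(1 − 537/3441)·34500/537 = 6.4198679 × 10^8.
Sum = 5.9850869 × 10^9.
SE = √(5.9850869 × 10^9) = 77363.3.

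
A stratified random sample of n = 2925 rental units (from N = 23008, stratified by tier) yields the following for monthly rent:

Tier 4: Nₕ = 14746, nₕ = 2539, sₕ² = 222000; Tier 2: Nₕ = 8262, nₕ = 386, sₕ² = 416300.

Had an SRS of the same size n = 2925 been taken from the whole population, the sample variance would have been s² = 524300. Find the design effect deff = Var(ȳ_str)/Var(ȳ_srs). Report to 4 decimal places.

Var(ȳ_str) = Σ Wₕ²(1−fₕ)sₕ²/nₕ with Wₕ = Nₕ/23008:
  Tier 4: (14746/23008)²·(1−2539/14746)·222000/2539 = 29.731424
  Tier 2: (8262/23008)²·(1−386/8262)·416300/386 = 132.57214
  → Var(ȳ_str) = 162.30356.
Var(ȳ_srs) = (1 − 2925/23008)·524300/2925 = 156.46014.
deff = 162.30356 / 156.46014 = 1.0373.

1.0373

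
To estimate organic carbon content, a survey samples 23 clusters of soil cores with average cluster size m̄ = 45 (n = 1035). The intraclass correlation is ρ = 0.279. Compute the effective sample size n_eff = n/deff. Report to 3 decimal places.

deff = 1 + (45 − 1)·0.279 = 1 + 12.276 = 13.276.
n_eff = 1035 / 13.276 = 77.960.

77.960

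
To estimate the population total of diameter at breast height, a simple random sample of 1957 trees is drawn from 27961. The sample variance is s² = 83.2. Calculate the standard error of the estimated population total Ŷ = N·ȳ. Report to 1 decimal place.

Var(Ŷ) = N²·Var(ȳ) = N²·(1 − n/N)·s²/n.
f = 1957/27961 = 0.06999034; Var(ȳ) = 0.93000966·83.2/1957 = 0.039538479.
Var(Ŷ) = 27961² · 0.039538479 = 3.0911876 × 10^7.
SE(Ŷ) = √(3.0911876 × 10^7) = 5559.8.

5559.8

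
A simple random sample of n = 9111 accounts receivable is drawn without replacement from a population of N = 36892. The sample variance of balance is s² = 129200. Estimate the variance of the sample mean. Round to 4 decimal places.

Under SRS without replacement, Var(ȳ) = (1 − f)·s²/n with f = n/N = 9111/36892 = 0.24696411.
Var(ȳ) = (1 − 0.24696411)·129200/9111 = 0.75303589·14.180661 = 10.678546.

10.6785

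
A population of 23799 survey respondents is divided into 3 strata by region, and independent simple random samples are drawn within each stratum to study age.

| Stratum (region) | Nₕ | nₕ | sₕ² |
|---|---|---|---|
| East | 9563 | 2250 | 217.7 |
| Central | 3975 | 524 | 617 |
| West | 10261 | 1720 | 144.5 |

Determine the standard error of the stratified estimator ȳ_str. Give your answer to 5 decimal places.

Var(ȳ_str) = Σₕ Wₕ²(1 − fₕ)sₕ²/nₕ with Wₕ = Nₕ/N, N = 23799.
East: Wₕ = 0.40182361; term = 0.40182361²·(1 − 0.23528182)·217.7/2250 = 0.011946707.
Central: Wₕ = 0.16702382; term = 0.16702382²·(1 − 0.13182390)·617/524 = 0.028517966.
West: Wₕ = 0.43115257; term = 0.43115257²·(1 − 0.16762499)·144.5/1720 = 0.012999313.
Sum = 0.053463986.
SE = √(0.053463986) = 0.23122.

0.23122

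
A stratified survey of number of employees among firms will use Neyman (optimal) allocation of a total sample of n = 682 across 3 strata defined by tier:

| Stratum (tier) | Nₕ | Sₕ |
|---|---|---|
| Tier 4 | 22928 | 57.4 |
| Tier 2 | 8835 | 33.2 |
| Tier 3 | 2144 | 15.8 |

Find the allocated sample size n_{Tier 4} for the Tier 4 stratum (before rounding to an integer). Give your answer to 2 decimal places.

546.20

Neyman allocation: nₕ = n·NₕSₕ / Σⱼ NⱼSⱼ.
Σ NⱼSⱼ = 22928·57.4 + 8835·33.2 + 2144·15.8 = 1.6432644 × 10^6.
n_{Tier 4} = 682·22928·57.4 / (1.6432644 × 10^6) = 546.20.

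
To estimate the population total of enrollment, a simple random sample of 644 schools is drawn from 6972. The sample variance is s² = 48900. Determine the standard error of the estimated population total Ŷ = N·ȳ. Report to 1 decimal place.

Var(Ŷ) = N²·Var(ȳ) = N²·(1 − n/N)·s²/n.
f = 644/6972 = 0.09236948; Var(ȳ) = 0.90763052·48900/644 = 68.917908.
Var(Ŷ) = 6972² · 68.917908 = 3.3500157 × 10^9.
SE(Ŷ) = √(3.3500157 × 10^9) = 57879.3.

57879.3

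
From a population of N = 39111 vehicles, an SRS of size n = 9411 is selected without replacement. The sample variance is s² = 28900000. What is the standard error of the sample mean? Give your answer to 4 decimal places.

48.2903

Under SRS without replacement, Var(ȳ) = (1 − f)·s²/n with f = n/N = 9411/39111 = 0.24062284.
Var(ȳ) = (1 − 0.24062284)·28900000/9411 = 0.75937716·3070.8745 = 2331.952.
SE(ȳ) = √(2331.952) = 48.2903.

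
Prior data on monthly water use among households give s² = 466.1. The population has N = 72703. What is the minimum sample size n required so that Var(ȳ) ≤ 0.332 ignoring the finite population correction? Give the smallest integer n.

Without fpc, n₀ = s²/D = 466.1/0.332 = 1403.9157.
Rounding up, n = 1404.

1404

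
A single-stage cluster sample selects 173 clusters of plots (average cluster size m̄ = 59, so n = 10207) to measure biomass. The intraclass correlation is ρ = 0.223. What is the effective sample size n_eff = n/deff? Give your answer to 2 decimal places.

deff = 1 + (59 − 1)·0.223 = 1 + 12.934 = 13.934.
n_eff = 10207 / 13.934 = 732.52.

732.52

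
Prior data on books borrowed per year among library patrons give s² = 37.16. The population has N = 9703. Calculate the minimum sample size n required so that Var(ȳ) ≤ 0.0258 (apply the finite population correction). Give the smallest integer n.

Without fpc, n₀ = s²/D = 37.16/0.0258 = 1440.3101.
With fpc, (1 − n/N)·s²/n ≤ D requires n ≥ n₀/(1 + n₀/N) = 1440.3101/(1 + 1440.3101/9703) = 1254.1452.
Rounding up, n = 1255.

1255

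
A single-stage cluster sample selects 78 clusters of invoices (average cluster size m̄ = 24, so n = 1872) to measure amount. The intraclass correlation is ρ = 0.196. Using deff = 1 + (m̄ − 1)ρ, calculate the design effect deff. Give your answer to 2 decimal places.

deff = 1 + (24 − 1)·0.196 = 1 + 4.508 = 5.508.

5.51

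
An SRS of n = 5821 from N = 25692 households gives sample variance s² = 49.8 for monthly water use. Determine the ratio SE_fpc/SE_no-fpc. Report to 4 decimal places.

0.8794

f = n/N = 5821/25692 = 0.22656858.
SE_no-fpc = √(s²/n) = 0.092494492; SE_fpc = √((1−f)s²/n) = 0.081344235.
Ratio = √(1−f) = 0.87944950.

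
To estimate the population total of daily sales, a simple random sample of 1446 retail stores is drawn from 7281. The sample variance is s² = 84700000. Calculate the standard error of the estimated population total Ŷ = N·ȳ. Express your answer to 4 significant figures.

Var(Ŷ) = N²·Var(ȳ) = N²·(1 − n/N)·s²/n.
f = 1446/7281 = 0.19859909; Var(ȳ) = 0.80140091·84700000/1446 = 46942.363.
Var(Ŷ) = 7281² · 46942.363 = 2.4885537 × 10^12.
SE(Ŷ) = √(2.4885537 × 10^12) = 1.578 × 10^6.

1.578 × 10^6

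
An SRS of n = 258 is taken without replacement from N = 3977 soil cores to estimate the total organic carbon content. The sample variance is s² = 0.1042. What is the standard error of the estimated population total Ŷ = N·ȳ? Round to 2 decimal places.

Var(Ŷ) = N²·Var(ȳ) = N²·(1 − n/N)·s²/n.
f = 258/3977 = 0.06487302; Var(ȳ) = 0.93512698·0.1042/258 = 3.7767532 × 10^-4.
Var(Ŷ) = 3977² · (3.7767532 × 10^-4) = 5973.5127.
SE(Ŷ) = √(5973.5127) = 77.29.

77.29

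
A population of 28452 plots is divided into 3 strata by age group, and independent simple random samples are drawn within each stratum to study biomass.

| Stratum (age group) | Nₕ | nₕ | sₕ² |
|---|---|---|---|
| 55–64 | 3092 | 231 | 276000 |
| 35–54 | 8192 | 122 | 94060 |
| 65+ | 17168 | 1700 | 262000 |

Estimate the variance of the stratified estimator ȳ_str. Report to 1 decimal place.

Var(ȳ_str) = Σₕ Wₕ²(1 − fₕ)sₕ²/nₕ with Wₕ = Nₕ/N, N = 28452.
55–64: Wₕ = 0.10867426; term = 0.10867426²·(1 − 0.07470893)·276000/231 = 13.056562.
35–54: Wₕ = 0.28792352; term = 0.28792352²·(1 − 0.01489258)·94060/122 = 62.962653.
65+: Wₕ = 0.60340222; term = 0.60340222²·(1 − 0.09902144)·262000/1700 = 50.556923.
Sum = 126.57614.

126.6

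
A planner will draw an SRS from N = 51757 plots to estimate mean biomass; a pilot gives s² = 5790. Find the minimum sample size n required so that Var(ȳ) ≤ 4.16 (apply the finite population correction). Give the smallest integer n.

1356

Without fpc, n₀ = s²/D = 5790/4.16 = 1391.8269.
With fpc, (1 − n/N)·s²/n ≤ D requires n ≥ n₀/(1 + n₀/N) = 1391.8269/(1 + 1391.8269/51757) = 1355.3786.
Rounding up, n = 1356.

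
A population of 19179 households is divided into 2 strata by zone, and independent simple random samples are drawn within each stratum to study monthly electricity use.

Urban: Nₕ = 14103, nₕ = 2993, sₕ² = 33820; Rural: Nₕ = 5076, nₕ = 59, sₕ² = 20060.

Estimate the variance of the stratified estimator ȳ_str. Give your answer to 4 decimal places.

28.3525

Var(ȳ_str) = Σₕ Wₕ²(1 − fₕ)sₕ²/nₕ with Wₕ = Nₕ/N, N = 19179.
Urban: Wₕ = 0.73533552; term = 0.73533552²·(1 − 0.21222435)·33820/2993 = 4.8132734.
Rural: Wₕ = 0.26466448; term = 0.26466448²·(1 − 0.01162333)·20060/59 = 23.539255.
Sum = 28.352528.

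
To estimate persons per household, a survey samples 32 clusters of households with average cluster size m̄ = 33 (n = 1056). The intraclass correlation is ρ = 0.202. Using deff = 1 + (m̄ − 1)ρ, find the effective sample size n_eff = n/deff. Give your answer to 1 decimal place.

141.5

deff = 1 + (33 − 1)·0.202 = 1 + 6.464 = 7.464.
n_eff = 1056 / 7.464 = 141.5.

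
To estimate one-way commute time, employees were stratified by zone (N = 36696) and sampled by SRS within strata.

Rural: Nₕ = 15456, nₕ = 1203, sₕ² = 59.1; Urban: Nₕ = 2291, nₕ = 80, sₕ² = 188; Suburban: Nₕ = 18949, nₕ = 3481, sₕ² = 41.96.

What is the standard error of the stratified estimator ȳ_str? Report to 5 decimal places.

Var(ȳ_str) = Σₕ Wₕ²(1 − fₕ)sₕ²/nₕ with Wₕ = Nₕ/N, N = 36696.
Rural: Wₕ = 0.42119032; term = 0.42119032²·(1 − 0.07783385)·59.1/1203 = 0.0080368857.
Urban: Wₕ = 0.06243187; term = 0.06243187²·(1 − 0.03491925)·188/80 = 0.0088398366.
Suburban: Wₕ = 0.51637781; term = 0.51637781²·(1 − 0.18370363)·41.96/3481 = 0.0026237017.
Sum = 0.019500424.
SE = √(0.019500424) = 0.13964.

0.13964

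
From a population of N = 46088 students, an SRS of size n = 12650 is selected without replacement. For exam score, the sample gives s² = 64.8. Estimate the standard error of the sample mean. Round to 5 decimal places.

Under SRS without replacement, Var(ȳ) = (1 − f)·s²/n with f = n/N = 12650/46088 = 0.27447492.
Var(ȳ) = (1 − 0.27447492)·64.8/12650 = 0.72552508·0.0051225296 = 0.0037165237.
SE(ȳ) = √(0.0037165237) = 0.06096.

0.06096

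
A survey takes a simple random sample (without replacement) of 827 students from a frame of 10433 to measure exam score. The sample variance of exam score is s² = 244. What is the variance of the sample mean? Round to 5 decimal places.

Under SRS without replacement, Var(ȳ) = (1 − f)·s²/n with f = n/N = 827/10433 = 0.07926771.
Var(ȳ) = (1 − 0.07926771)·244/827 = 0.92073229·0.29504232 = 0.27165499.

0.27165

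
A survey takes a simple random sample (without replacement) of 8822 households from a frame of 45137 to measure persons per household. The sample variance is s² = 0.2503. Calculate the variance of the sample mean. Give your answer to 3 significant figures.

2.28 × 10^-5

Under SRS without replacement, Var(ȳ) = (1 − f)·s²/n with f = n/N = 8822/45137 = 0.19544941.
Var(ȳ) = (1 − 0.19544941)·0.2503/8822 = 0.80455059·2.8372251 × 10^-5 = 2.2826911 × 10^-5.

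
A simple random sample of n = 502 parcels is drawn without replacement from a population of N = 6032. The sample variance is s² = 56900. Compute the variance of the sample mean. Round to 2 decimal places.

103.91

Under SRS without replacement, Var(ȳ) = (1 − f)·s²/n with f = n/N = 502/6032 = 0.08322281.
Var(ȳ) = (1 − 0.08322281)·56900/502 = 0.91677719·113.34661 = 103.91359.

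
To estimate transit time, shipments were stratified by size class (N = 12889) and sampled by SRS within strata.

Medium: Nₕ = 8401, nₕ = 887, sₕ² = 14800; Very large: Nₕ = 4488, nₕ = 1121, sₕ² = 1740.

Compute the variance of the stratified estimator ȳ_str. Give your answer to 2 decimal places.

6.48

Var(ȳ_str) = Σₕ Wₕ²(1 − fₕ)sₕ²/nₕ with Wₕ = Nₕ/N, N = 12889.
Medium: Wₕ = 0.65179611; term = 0.65179611²·(1 − 0.10558267)·14800/887 = 6.3401834.
Very large: Wₕ = 0.34820389; term = 0.34820389²·(1 − 0.24977718)·1740/1121 = 0.14118909.
Sum = 6.4813725.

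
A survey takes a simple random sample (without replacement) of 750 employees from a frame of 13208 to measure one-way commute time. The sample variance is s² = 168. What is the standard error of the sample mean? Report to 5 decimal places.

0.45965

Under SRS without replacement, Var(ȳ) = (1 − f)·s²/n with f = n/N = 750/13208 = 0.05678377.
Var(ȳ) = (1 − 0.05678377)·168/750 = 0.94321623·0.224 = 0.21128044.
SE(ȳ) = √(0.21128044) = 0.45965.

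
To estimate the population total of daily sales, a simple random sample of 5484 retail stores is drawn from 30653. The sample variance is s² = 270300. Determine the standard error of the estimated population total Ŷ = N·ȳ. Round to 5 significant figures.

Var(Ŷ) = N²·Var(ȳ) = N²·(1 − n/N)·s²/n.
f = 5484/30653 = 0.17890582; Var(ȳ) = 0.82109418·270300/5484 = 40.47078.
Var(Ŷ) = 30653² · 40.47078 = 3.8026604 × 10^10.
SE(Ŷ) = √(3.8026604 × 10^10) = 195000.

195000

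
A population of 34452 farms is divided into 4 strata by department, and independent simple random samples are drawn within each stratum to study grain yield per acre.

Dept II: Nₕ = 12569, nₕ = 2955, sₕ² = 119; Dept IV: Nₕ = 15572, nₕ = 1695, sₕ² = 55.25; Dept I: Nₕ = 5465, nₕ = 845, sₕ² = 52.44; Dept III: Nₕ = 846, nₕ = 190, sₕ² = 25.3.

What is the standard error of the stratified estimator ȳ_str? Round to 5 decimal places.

0.10685

Var(ȳ_str) = Σₕ Wₕ²(1 − fₕ)sₕ²/nₕ with Wₕ = Nₕ/N, N = 34452.
Dept II: Wₕ = 0.36482643; term = 0.36482643²·(1 − 0.23510224)·119/2955 = 0.0040998262.
Dept IV: Wₕ = 0.45199118; term = 0.45199118²·(1 − 0.10884922)·55.25/1695 = 0.0059343572.
Dept I: Wₕ = 0.15862649; term = 0.15862649²·(1 − 0.15462031)·52.44/845 = 0.0013201073.
Dept III: Wₕ = 0.02455590; term = 0.02455590²·(1 − 0.22458629)·25.3/190 = 6.2260449 × 10^-5.
Sum = 0.011416551.
SE = √(0.011416551) = 0.10685.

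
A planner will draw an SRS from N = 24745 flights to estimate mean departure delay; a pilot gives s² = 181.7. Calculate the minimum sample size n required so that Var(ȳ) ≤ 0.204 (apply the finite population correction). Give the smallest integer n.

860

Without fpc, n₀ = s²/D = 181.7/0.204 = 890.6863.
With fpc, (1 − n/N)·s²/n ≤ D requires n ≥ n₀/(1 + n₀/N) = 890.6863/(1 + 890.6863/24745) = 859.7403.
Rounding up, n = 860.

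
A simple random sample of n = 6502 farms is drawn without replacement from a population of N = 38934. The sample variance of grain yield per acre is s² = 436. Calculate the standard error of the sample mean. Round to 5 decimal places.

Under SRS without replacement, Var(ȳ) = (1 − f)·s²/n with f = n/N = 6502/38934 = 0.16700057.
Var(ȳ) = (1 − 0.16700057)·436/6502 = 0.83299943·0.06705629 = 0.055857852.
SE(ȳ) = √(0.055857852) = 0.23634.

0.23634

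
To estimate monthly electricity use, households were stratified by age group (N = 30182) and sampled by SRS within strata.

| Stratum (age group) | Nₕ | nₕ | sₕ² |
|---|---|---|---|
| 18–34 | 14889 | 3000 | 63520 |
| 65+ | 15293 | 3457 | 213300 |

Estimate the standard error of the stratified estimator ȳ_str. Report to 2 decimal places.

Var(ȳ_str) = Σₕ Wₕ²(1 − fₕ)sₕ²/nₕ with Wₕ = Nₕ/N, N = 30182.
18–34: Wₕ = 0.49330727; term = 0.49330727²·(1 − 0.20149103)·63520/3000 = 4.1143768.
65+: Wₕ = 0.50669273; term = 0.50669273²·(1 − 0.22605113)·213300/3457 = 12.260074.
Sum = 16.374451.
SE = √(16.374451) = 4.05.

4.05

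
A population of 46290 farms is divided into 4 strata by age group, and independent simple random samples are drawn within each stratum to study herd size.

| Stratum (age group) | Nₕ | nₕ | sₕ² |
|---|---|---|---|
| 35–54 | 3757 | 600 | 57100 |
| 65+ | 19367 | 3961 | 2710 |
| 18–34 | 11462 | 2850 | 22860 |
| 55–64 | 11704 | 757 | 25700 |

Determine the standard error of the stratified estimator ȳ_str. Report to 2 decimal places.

1.74

Var(ȳ_str) = Σₕ Wₕ²(1 − fₕ)sₕ²/nₕ with Wₕ = Nₕ/N, N = 46290.
35–54: Wₕ = 0.08116224; term = 0.08116224²·(1 − 0.15970189)·57100/600 = 0.52677636.
65+: Wₕ = 0.41838410; term = 0.41838410²·(1 − 0.20452316)·2710/3961 = 0.095266966.
18–34: Wₕ = 0.24761288; term = 0.24761288²·(1 − 0.24864771)·22860/2850 = 0.36950594.
55–64: Wₕ = 0.25284079; term = 0.25284079²·(1 − 0.06467874)·25700/757 = 2.0299826.
Sum = 3.0215319.
SE = √(3.0215319) = 1.74.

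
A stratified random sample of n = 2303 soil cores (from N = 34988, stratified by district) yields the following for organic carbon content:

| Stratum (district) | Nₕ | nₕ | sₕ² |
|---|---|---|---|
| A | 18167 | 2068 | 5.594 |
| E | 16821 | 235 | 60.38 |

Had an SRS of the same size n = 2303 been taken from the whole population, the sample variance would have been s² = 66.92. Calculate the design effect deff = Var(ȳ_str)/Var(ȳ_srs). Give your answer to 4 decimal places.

Var(ȳ_str) = Σ Wₕ²(1−fₕ)sₕ²/nₕ with Wₕ = Nₕ/34988:
  A: (18167/34988)²·(1−2068/18167)·5.594/2068 = 6.462727 × 10^-4
  E: (16821/34988)²·(1−235/16821)·60.38/235 = 0.058557224
  → Var(ȳ_str) = 0.059203497.
Var(ȳ_srs) = (1 − 2303/34988)·66.92/2303 = 0.027145095.
deff = 0.059203497 / 0.027145095 = 2.1810.

2.1810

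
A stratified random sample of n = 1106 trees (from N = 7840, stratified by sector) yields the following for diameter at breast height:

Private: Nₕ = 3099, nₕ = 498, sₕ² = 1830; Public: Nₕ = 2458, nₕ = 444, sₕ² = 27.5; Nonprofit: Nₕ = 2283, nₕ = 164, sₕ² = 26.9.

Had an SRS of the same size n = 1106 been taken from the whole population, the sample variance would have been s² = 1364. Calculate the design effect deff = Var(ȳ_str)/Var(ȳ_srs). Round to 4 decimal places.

Var(ȳ_str) = Σ Wₕ²(1−fₕ)sₕ²/nₕ with Wₕ = Nₕ/7840:
  Private: (3099/7840)²·(1−498/3099)·1830/498 = 0.48189403
  Public: (2458/7840)²·(1−444/2458)·27.5/444 = 0.0049883733
  Nonprofit: (2283/7840)²·(1−164/2283)·26.9/164 = 0.012909612
  → Var(ȳ_str) = 0.49979202.
Var(ȳ_srs) = (1 − 1106/7840)·1364/1106 = 1.0592935.
deff = 0.49979202 / 1.0592935 = 0.4718.

0.4718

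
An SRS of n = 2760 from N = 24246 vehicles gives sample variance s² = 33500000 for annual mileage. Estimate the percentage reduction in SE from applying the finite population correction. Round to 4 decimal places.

f = n/N = 2760/24246 = 0.11383321.
SE_no-fpc = √(s²/n) = 110.17114; SE_fpc = √((1−f)s²/n) = 103.71119.
Ratio = √(1−f) = 0.94136432. Reduction = 100·(1 − 0.94136432) = 5.8636%.

5.8636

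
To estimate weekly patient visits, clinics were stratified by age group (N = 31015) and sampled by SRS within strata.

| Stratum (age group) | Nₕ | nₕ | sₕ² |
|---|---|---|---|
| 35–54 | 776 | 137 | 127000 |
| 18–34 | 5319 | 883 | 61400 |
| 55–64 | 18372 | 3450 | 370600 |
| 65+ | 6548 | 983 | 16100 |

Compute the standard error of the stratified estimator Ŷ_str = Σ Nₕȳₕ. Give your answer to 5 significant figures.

Var(Ŷ_str) = Σₕ Nₕ²(1 − fₕ)sₕ²/nₕ.
35–54: 776²·(1 − 137/776)·127000/137 = 4.5966955 × 10^8.
18–34: 5319²·(1 − 883/5319)·61400/883 = 1.6407001 × 10^9.
55–64: 18372²·(1 − 3450/18372)·370600/3450 = 2.9448948 × 10^10.
65+: 6548²·(1 − 983/6548)·16100/983 = 5.9682389 × 10^8.
Sum = 3.2146142 × 10^10.
SE = √(3.2146142 × 10^10) = 179290.

179290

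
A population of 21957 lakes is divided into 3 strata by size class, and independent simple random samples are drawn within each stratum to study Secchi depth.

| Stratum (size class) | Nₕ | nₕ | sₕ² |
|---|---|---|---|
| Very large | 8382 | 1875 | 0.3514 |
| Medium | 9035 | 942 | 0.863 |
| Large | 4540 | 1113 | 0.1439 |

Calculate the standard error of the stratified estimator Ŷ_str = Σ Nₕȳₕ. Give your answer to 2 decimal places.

Var(Ŷ_str) = Σₕ Nₕ²(1 − fₕ)sₕ²/nₕ.
Very large: 8382²·(1 − 1875/8382)·0.3514/1875 = 10221.837.
Medium: 9035²·(1 − 942/9035)·0.863/942 = 66988.089.
Large: 4540²·(1 − 1113/4540)·0.1439/1113 = 2011.572.
Sum = 79221.498.
SE = √(79221.498) = 281.46.

281.46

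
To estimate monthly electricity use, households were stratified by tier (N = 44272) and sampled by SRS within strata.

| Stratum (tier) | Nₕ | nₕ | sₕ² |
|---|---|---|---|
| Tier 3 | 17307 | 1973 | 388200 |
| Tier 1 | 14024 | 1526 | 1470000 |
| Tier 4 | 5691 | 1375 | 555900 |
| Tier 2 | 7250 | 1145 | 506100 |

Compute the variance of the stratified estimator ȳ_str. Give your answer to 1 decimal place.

127.8

Var(ȳ_str) = Σₕ Wₕ²(1 − fₕ)sₕ²/nₕ with Wₕ = Nₕ/N, N = 44272.
Tier 3: Wₕ = 0.39092429; term = 0.39092429²·(1 − 0.11400012)·388200/1973 = 26.640809.
Tier 1: Wₕ = 0.31676906; term = 0.31676906²·(1 − 0.10881346)·1470000/1526 = 86.142395.
Tier 4: Wₕ = 0.12854626; term = 0.12854626²·(1 − 0.24160956)·555900/1375 = 5.0664728.
Tier 2: Wₕ = 0.16376039; term = 0.16376039²·(1 − 0.15793103)·506100/1145 = 9.9815099.
Sum = 127.83119.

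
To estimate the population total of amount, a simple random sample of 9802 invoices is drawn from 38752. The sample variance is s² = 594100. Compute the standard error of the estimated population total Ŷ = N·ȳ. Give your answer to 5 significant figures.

Var(Ŷ) = N²·Var(ȳ) = N²·(1 − n/N)·s²/n.
f = 9802/38752 = 0.25294178; Var(ȳ) = 0.74705822·594100/9802 = 45.279258.
Var(Ŷ) = 38752² · 45.279258 = 6.7996654 × 10^10.
SE(Ŷ) = √(6.7996654 × 10^10) = 260760.

260760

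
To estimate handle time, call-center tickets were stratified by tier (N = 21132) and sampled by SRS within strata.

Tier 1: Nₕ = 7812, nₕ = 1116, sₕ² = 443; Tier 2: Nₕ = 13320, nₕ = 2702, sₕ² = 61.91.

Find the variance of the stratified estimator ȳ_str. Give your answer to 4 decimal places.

Var(ȳ_str) = Σₕ Wₕ²(1 − fₕ)sₕ²/nₕ with Wₕ = Nₕ/N, N = 21132.
Tier 1: Wₕ = 0.36967632; term = 0.36967632²·(1 − 0.14285714)·443/1116 = 0.046498186.
Tier 2: Wₕ = 0.63032368; term = 0.63032368²·(1 − 0.20285285)·61.91/2702 = 0.007256734.
Sum = 0.05375492.

0.0538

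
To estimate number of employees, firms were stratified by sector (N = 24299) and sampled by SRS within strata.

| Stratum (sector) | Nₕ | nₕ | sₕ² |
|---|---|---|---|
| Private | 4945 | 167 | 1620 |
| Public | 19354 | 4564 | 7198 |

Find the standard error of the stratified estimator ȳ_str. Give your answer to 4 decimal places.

Var(ȳ_str) = Σₕ Wₕ²(1 − fₕ)sₕ²/nₕ with Wₕ = Nₕ/N, N = 24299.
Private: Wₕ = 0.20350632; term = 0.20350632²·(1 − 0.03377149)·1620/167 = 0.38818092.
Public: Wₕ = 0.79649368; term = 0.79649368²·(1 − 0.23581689)·7198/4564 = 0.76458947.
Sum = 1.1527704.
SE = √(1.1527704) = 1.0737.

1.0737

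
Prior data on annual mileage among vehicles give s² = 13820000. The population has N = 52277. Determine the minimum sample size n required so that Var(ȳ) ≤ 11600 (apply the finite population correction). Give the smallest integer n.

1165

Without fpc, n₀ = s²/D = 13820000/11600 = 1191.3793.
With fpc, (1 − n/N)·s²/n ≤ D requires n ≥ n₀/(1 + n₀/N) = 1191.3793/(1 + 1191.3793/52277) = 1164.8331.
Rounding up, n = 1165.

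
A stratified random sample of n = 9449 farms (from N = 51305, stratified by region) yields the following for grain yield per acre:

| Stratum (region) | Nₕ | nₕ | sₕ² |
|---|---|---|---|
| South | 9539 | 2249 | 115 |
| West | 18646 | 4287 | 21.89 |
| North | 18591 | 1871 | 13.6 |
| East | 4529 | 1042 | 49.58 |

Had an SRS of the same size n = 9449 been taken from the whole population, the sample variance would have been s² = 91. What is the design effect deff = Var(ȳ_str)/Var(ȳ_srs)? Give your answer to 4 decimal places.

Var(ȳ_str) = Σ Wₕ²(1−fₕ)sₕ²/nₕ with Wₕ = Nₕ/51305:
  South: (9539/51305)²·(1−2249/9539)·115/2249 = 0.0013508881
  West: (18646/51305)²·(1−4287/18646)·21.89/4287 = 5.1937707 × 10^-4
  North: (18591/51305)²·(1−1871/18591)·13.6/1871 = 8.5839022 × 10^-4
  East: (4529/51305)²·(1−1042/4529)·49.58/1042 = 2.8547869 × 10^-4
  → Var(ȳ_str) = 0.0030141341.
Var(ȳ_srs) = (1 − 9449/51305)·91/9449 = 0.0078569425.
deff = 0.0030141341 / 0.0078569425 = 0.3836.

0.3836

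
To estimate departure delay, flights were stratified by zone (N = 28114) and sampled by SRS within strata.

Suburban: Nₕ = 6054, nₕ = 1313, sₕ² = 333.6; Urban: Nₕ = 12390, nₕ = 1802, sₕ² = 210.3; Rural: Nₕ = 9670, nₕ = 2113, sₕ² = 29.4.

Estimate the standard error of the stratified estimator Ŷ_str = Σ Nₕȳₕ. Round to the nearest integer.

Var(Ŷ_str) = Σₕ Nₕ²(1 − fₕ)sₕ²/nₕ.
Suburban: 6054²·(1 − 1313/6054)·333.6/1313 = 7.2924538 × 10^6.
Urban: 12390²·(1 − 1802/12390)·210.3/1802 = 1.5309807 × 10^7.
Rural: 9670²·(1 − 2113/9670)·29.4/2113 = 1.0167724 × 10^6.
Sum = 2.3619033 × 10^7.
SE = √(2.3619033 × 10^7) = 4860.

4860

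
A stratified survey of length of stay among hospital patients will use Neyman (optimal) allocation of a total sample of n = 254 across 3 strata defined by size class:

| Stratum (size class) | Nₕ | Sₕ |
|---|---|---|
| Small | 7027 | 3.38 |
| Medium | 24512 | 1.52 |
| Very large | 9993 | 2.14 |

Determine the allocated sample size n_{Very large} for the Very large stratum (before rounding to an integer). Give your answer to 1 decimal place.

Neyman allocation: nₕ = n·NₕSₕ / Σⱼ NⱼSⱼ.
Σ NⱼSⱼ = 7027·3.38 + 24512·1.52 + 9993·2.14 = 82394.52.
n_{Very large} = 254·9993·2.14 / 82394.52 = 65.9.

65.9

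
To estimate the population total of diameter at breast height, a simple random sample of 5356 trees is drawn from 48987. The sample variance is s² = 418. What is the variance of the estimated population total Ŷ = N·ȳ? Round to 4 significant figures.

Var(Ŷ) = N²·Var(ȳ) = N²·(1 − n/N)·s²/n.
f = 5356/48987 = 0.10933513; Var(ȳ) = 0.89066487·418/5356 = 0.06951044.
Var(Ŷ) = 48987² · 0.06951044 = 1.6680602 × 10^8.

1.668 × 10^8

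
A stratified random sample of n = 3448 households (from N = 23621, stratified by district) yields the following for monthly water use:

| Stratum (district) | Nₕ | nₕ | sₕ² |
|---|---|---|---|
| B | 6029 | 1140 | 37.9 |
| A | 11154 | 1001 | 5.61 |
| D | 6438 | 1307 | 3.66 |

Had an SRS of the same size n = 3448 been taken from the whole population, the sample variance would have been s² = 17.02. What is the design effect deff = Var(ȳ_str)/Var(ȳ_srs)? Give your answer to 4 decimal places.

Var(ȳ_str) = Σ Wₕ²(1−fₕ)sₕ²/nₕ with Wₕ = Nₕ/23621:
  B: (6029/23621)²·(1−1140/6029)·37.9/1140 = 0.0017563179
  A: (11154/23621)²·(1−1001/11154)·5.61/1001 = 0.0011375153
  D: (6438/23621)²·(1−1307/6438)·3.66/1307 = 1.6579137 × 10^-4
  → Var(ȳ_str) = 0.0030596246.
Var(ȳ_srs) = (1 − 3448/23621)·17.02/3448 = 0.0042156496.
deff = 0.0030596246 / 0.0042156496 = 0.7258.

0.7258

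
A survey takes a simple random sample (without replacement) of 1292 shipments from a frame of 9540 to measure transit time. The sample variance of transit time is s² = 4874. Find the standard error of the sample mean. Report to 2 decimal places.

Under SRS without replacement, Var(ȳ) = (1 − f)·s²/n with f = n/N = 1292/9540 = 0.13542977.
Var(ȳ) = (1 − 0.13542977)·4874/1292 = 0.86457023·3.7724458 = 3.2615444.
SE(ȳ) = √(3.2615444) = 1.81.

1.81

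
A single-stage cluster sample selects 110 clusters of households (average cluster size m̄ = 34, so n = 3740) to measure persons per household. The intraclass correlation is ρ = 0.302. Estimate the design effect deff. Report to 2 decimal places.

deff = 1 + (34 − 1)·0.302 = 1 + 9.966 = 10.966.

10.97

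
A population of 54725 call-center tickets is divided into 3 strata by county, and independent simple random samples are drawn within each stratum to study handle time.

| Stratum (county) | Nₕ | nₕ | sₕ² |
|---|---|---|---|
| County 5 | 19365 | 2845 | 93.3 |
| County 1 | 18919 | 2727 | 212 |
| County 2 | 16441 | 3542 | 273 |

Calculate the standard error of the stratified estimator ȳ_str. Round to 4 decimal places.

0.1301

Var(ȳ_str) = Σₕ Wₕ²(1 − fₕ)sₕ²/nₕ with Wₕ = Nₕ/N, N = 54725.
County 5: Wₕ = 0.35386021; term = 0.35386021²·(1 − 0.14691454)·93.3/2845 = 0.0035031229.
County 1: Wₕ = 0.34571037; term = 0.34571037²·(1 − 0.14414081)·212/2727 = 0.0079520272.
County 2: Wₕ = 0.30042942; term = 0.30042942²·(1 − 0.21543702)·273/3542 = 0.0054579157.
Sum = 0.016913066.
SE = √(0.016913066) = 0.1301.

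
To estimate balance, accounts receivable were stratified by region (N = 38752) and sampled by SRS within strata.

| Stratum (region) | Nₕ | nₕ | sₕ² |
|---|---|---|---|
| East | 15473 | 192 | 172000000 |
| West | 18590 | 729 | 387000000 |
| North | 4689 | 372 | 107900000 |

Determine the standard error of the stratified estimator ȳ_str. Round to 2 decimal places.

512.19

Var(ȳ_str) = Σₕ Wₕ²(1 − fₕ)sₕ²/nₕ with Wₕ = Nₕ/N, N = 38752.
East: Wₕ = 0.39928262; term = 0.39928262²·(1 − 0.01240871)·172000000/192 = 141047.46.
West: Wₕ = 0.47971718; term = 0.47971718²·(1 − 0.03921463)·387000000/729 = 117376.28.
North: Wₕ = 0.12100021; term = 0.12100021²·(1 − 0.07933461)·107900000/372 = 3909.782.
Sum = 262333.52.
SE = √(262333.52) = 512.19.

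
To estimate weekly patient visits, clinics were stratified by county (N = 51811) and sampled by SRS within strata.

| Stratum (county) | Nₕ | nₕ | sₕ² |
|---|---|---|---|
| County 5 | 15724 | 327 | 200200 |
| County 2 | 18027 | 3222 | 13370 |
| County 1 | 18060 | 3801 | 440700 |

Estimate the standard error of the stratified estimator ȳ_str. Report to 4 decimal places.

8.1702

Var(ȳ_str) = Σₕ Wₕ²(1 − fₕ)sₕ²/nₕ with Wₕ = Nₕ/N, N = 51811.
County 5: Wₕ = 0.30348768; term = 0.30348768²·(1 − 0.02079624)·200200/327 = 55.216836.
County 2: Wₕ = 0.34793770; term = 0.34793770²·(1 − 0.17873190)·13370/3222 = 0.41256634.
County 1: Wₕ = 0.34857463; term = 0.34857463²·(1 − 0.21046512)·440700/3801 = 11.122644.
Sum = 66.752046.
SE = √(66.752046) = 8.1702.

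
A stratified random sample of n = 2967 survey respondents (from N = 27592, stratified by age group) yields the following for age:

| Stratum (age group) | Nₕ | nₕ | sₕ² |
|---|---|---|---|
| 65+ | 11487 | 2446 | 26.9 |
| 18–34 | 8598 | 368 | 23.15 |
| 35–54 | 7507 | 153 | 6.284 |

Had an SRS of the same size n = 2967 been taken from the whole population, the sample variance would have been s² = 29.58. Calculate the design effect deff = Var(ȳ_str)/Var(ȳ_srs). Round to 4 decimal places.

1.1605

Var(ȳ_str) = Σ Wₕ²(1−fₕ)sₕ²/nₕ with Wₕ = Nₕ/27592:
  65+: (11487/27592)²·(1−2446/11487)·26.9/2446 = 0.0015002117
  18–34: (8598/27592)²·(1−368/8598)·23.15/368 = 0.0058470134
  35–54: (7507/27592)²·(1−153/7507)·6.284/153 = 0.0029782999
  → Var(ȳ_str) = 0.010325525.
Var(ȳ_srs) = (1 − 2967/27592)·29.58/2967 = 0.0088976165.
deff = 0.010325525 / 0.0088976165 = 1.1605.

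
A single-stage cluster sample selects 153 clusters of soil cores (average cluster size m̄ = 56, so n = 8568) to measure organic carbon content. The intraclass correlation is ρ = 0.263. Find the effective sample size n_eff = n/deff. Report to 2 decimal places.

deff = 1 + (56 − 1)·0.263 = 1 + 14.465 = 15.465.
n_eff = 8568 / 15.465 = 554.03.

554.03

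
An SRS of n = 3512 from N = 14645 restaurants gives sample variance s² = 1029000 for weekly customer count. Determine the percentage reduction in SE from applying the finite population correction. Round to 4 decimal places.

12.8111

f = n/N = 3512/14645 = 0.23980881.
SE_no-fpc = √(s²/n) = 17.11711; SE_fpc = √((1−f)s²/n) = 14.924227.
Ratio = √(1−f) = 0.87188944. Reduction = 100·(1 − 0.87188944) = 12.8111%.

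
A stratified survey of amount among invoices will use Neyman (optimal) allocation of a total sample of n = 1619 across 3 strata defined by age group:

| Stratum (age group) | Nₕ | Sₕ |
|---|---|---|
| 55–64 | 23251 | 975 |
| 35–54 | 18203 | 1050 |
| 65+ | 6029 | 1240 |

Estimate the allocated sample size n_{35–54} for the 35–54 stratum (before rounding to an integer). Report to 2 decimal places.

628.20

Neyman allocation: nₕ = n·NₕSₕ / Σⱼ NⱼSⱼ.
Σ NⱼSⱼ = 23251·975 + 18203·1050 + 6029·1240 = 4.9258835 × 10^7.
n_{35–54} = 1619·18203·1050 / (4.9258835 × 10^7) = 628.20.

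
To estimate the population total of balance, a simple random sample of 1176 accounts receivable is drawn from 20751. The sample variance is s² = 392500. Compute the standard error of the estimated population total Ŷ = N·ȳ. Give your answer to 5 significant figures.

368200

Var(Ŷ) = N²·Var(ȳ) = N²·(1 − n/N)·s²/n.
f = 1176/20751 = 0.05667197; Var(ȳ) = 0.94332803·392500/1176 = 314.84375.
Var(Ŷ) = 20751² · 314.84375 = 1.3557298 × 10^11.
SE(Ŷ) = √(1.3557298 × 10^11) = 368200.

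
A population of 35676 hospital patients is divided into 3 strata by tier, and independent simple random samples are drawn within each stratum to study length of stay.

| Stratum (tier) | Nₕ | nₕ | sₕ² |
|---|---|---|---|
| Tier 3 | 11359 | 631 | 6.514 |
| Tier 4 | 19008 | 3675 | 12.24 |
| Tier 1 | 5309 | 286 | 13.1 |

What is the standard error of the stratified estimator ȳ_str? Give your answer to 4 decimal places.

Var(ȳ_str) = Σₕ Wₕ²(1 − fₕ)sₕ²/nₕ with Wₕ = Nₕ/N, N = 35676.
Tier 3: Wₕ = 0.31839332; term = 0.31839332²·(1 − 0.05555066)·6.514/631 = 9.8838228 × 10^-4.
Tier 4: Wₕ = 0.53279516; term = 0.53279516²·(1 − 0.19333965)·12.24/3675 = 7.6266765 × 10^-4.
Tier 1: Wₕ = 0.14881153; term = 0.14881153²·(1 − 0.05387079)·13.1/286 = 9.5968533 × 10^-4.
Sum = 0.0027107353.
SE = √(0.0027107353) = 0.0521.

0.0521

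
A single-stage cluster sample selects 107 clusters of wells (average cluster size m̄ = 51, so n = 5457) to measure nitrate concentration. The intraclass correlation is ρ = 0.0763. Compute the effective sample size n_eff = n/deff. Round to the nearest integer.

deff = 1 + (51 − 1)·0.0763 = 1 + 3.815 = 4.815.
n_eff = 5457 / 4.815 = 1133.

1133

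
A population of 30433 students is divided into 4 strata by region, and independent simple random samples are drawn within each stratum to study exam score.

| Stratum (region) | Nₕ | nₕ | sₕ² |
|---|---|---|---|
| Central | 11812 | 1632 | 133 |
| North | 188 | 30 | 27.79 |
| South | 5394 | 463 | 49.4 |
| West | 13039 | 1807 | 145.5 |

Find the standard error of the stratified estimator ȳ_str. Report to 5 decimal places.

0.16250

Var(ȳ_str) = Σₕ Wₕ²(1 − fₕ)sₕ²/nₕ with Wₕ = Nₕ/N, N = 30433.
Central: Wₕ = 0.38813130; term = 0.38813130²·(1 − 0.13816458)·133/1632 = 0.01058067.
North: Wₕ = 0.00617750; term = 0.00617750²·(1 − 0.15957447)·27.79/30 = 2.9709319 × 10^-5.
South: Wₕ = 0.17724181; term = 0.17724181²·(1 − 0.08583611)·49.4/463 = 0.003064096.
West: Wₕ = 0.42844938; term = 0.42844938²·(1 − 0.13858425)·145.5/1807 = 0.012732588.
Sum = 0.026407063.
SE = √(0.026407063) = 0.16250.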